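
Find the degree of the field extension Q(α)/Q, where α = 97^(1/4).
[Q(α):Q] = 4

α is a root of x^4 - 97. By Eisenstein's criterion at the prime p = 97 (which divides the constant term 97 but p^2 = 9409 does not, since 97 is squarefree), x^4 - 97 is irreducible over Q. Hence [Q(α):Q] = 4.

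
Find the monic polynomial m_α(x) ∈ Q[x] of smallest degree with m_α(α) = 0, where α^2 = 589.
m_α(x) = x^2 - 589

α satisfies α^2 - 589 = 0, so x^2 - 589 annihilates α. Since d = 589 is squarefree and ≠ 1, it is not a perfect square in Q, so x^2 - 589 has no rational root and is therefore irreducible over Q (a degree-2 polynomial over a field is irreducible iff it has no root). Hence m_α(x) = x^2 - 589.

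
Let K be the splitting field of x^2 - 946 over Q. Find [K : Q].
[K : Q] = 2

f(x) = x^2 - 946 factors as (x - √946)(x + √946). The splitting field is K = Q(√946). Since 946 is squarefree and > 1, it is not a perfect square, so x^2 - 946 is irreducible over Q and [Q(√946) : Q] = 2. Hence [K : Q] = 2.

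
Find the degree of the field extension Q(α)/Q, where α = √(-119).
[Q(α):Q] = 2

[Q(α):Q] equals the degree of the minimal polynomial of α. Here α^2 = -119 and x^2 + 119 is irreducible (d = -119 is squarefree, ≠ 1, hence not a square), so deg(m_α) = 2. Thus [Q(α):Q] = 2.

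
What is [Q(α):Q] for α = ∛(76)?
[Q(α):Q] = 3

The minimal polynomial of α is x^3 - 76, irreducible over Q since 76 is not a perfect cube (so x^3 - 76 has no rational root). Hence [Q(α):Q] = deg(m_α) = 3.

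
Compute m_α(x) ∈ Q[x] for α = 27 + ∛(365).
m_α(x) = x^3 - 81x^2 + 2187x - 20048

Set β = α - 27 = ∛(365), so β^3 = 365. Then (α - 27)^3 - 365 = 0, i.e. α is a root of g(x) = (x - 27)^3 - 365 = x^3 - 81x^2 + 2187x - 20048. Since g(x) = h(x - 27) where h(x) = x^3 - 365, and h is irreducible over Q (because 365 is not a perfect cube, so h has no rational root, and a monic cubic with no rational root is irreducible), g is also irreducible (irreducibility is preserved under the substitution x → x - 27). Hence m_α(x) = x^3 - 81x^2 + 2187x - 20048.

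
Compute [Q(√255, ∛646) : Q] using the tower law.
[Q(√255, ∛646) : Q] = 6

Let L = Q(√255, ∛646). Since Q(√255) ⊂ L and [Q(√255):Q] = 2, the tower law gives 2 | [L:Q]. Likewise Q(∛646) ⊂ L with [Q(∛646):Q] = 3 (because 646 is not a perfect cube), so 3 | [L:Q]. As gcd(2,3) = 1, [L:Q] is divisible by 6. Conversely L is generated over Q by √255 and ∛646, so [L:Q] ≤ 2·3 = 6. Therefore [Q(√255, ∛646) : Q] = 6.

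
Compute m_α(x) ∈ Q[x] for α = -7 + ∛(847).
m_α(x) = x^3 + 21x^2 + 147x - 504

Set β = α + 7 = ∛(847), so β^3 = 847. Then (α + 7)^3 - 847 = 0, i.e. α is a root of g(x) = (x + 7)^3 - 847 = x^3 + 21x^2 + 147x - 504. Since g(x) = h(x + 7) where h(x) = x^3 - 847, and h is irreducible over Q (because 847 is not a perfect cube, so h has no rational root, and a monic cubic with no rational root is irreducible), g is also irreducible (irreducibility is preserved under the substitution x → x + 7). Hence m_α(x) = x^3 + 21x^2 + 147x - 504.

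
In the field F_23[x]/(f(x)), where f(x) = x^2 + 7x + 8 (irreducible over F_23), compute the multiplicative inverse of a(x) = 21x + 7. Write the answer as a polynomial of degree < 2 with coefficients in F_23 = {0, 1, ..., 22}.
a(x)^(-1) ≡ 18x + 5 (mod f(x))

Since f is irreducible over F_23, F_23[x]/(f) is a field and a(x) ≠ 0 has an inverse. Apply the extended Euclidean algorithm to f(x) and a(x) in F_23[x]: f(x) = (11x + 12)·a(x) + (16). The last nonzero remainder is the constant 16 = gcd(f, a) in F_23. Back-substituting through the division chain expresses 16 = s(x)·a(x) + t(x)·f(x) with s(x) ≡ 12x + 11 (mod f), so (12x + 11)·a(x) ≡ 16 (mod f). Multiplying by 16^(-1) ≡ 13 in F_23 gives a(x)^(-1) ≡ 13·(12x + 11) ≡ 18x + 5 (mod f). Check: (21x + 7)·(18x + 5) = 10x^2 + x + 12 ≡ 1 (mod x^2 + 7x + 8).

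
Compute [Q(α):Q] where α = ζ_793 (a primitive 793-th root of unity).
[Q(α):Q] = 720

The minimal polynomial of ζ_793 over Q is the 793-th cyclotomic polynomial Φ_793(x), which is irreducible over Q and has degree φ(793) = 720. Hence [Q(α):Q] = φ(793) = 720.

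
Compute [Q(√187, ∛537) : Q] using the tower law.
[Q(√187, ∛537) : Q] = 6

Let L = Q(√187, ∛537). Since Q(√187) ⊂ L and [Q(√187):Q] = 2, the tower law gives 2 | [L:Q]. Likewise Q(∛537) ⊂ L with [Q(∛537):Q] = 3 (because 537 is not a perfect cube), so 3 | [L:Q]. As gcd(2,3) = 1, [L:Q] is divisible by 6. Conversely L is generated over Q by √187 and ∛537, so [L:Q] ≤ 2·3 = 6. Therefore [Q(√187, ∛537) : Q] = 6.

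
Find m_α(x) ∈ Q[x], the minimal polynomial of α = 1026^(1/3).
m_α(x) = x^3 - 1026

α satisfies α^3 = 1026, so x^3 - 1026 annihilates α. By the rational root test, a rational root p/q (in lowest terms) of x^3 - 1026 would satisfy p^3 = 1026 q^3, forcing q = 1 and p^3 = 1026; but 1026 is not a perfect cube, contradiction. A monic cubic over Q with no rational root is irreducible (any nontrivial factorization would include a linear factor). Hence x^3 - 1026 is the minimal polynomial of α, and in particular [Q(α):Q] = 3.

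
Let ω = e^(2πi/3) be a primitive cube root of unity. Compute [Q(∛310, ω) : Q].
[Q(∛310, ω) : Q] = 6

[Q(∛310):Q] = 3 (min poly x^3 - 310, irreducible since 310 is not a perfect cube). [Q(ω):Q] = 2 (min poly x^2 + x + 1). Since Q(∛310) ⊂ R and ω ∉ R, we have ω ∉ Q(∛310), so x^2 + x + 1 remains irreducible over Q(∛310) and [Q(∛310, ω) : Q(∛310)] = 2. By the tower law, [Q(∛310, ω) : Q] = 3 · 2 = 6. (In fact Q(∛310, ω) is the splitting field of x^3 - 310 over Q.)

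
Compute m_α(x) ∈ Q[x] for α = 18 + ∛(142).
m_α(x) = x^3 - 54x^2 + 972x - 5974

Set β = α - 18 = ∛(142), so β^3 = 142. Then (α - 18)^3 - 142 = 0, i.e. α is a root of g(x) = (x - 18)^3 - 142 = x^3 - 54x^2 + 972x - 5974. Since g(x) = h(x - 18) where h(x) = x^3 - 142, and h is irreducible over Q (because 142 is not a perfect cube, so h has no rational root, and a monic cubic with no rational root is irreducible), g is also irreducible (irreducibility is preserved under the substitution x → x - 18). Hence m_α(x) = x^3 - 54x^2 + 972x - 5974.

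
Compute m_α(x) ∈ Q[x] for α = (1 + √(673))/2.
m_α(x) = x^2 - x - 168

From 2α - 1 = √(673), squaring gives (2α - 1)^2 = 673, i.e. 4α^2 - 4α + 1 = 673, so α^2 - α + (1 - 673)/4 = 0. Since 673 ≡ 1 (mod 4), (1 - 673)/4 = -168 ∈ Z. The polynomial x^2 - x - 168 has discriminant 1 - 4·(-168) = 673, which is not a perfect square in Q (d = 673 is squarefree and ≠ 1), so x^2 - x - 168 is irreducible over Q. It is the minimal polynomial of α.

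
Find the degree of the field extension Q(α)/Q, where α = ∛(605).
[Q(α):Q] = 3

The minimal polynomial of α is x^3 - 605, irreducible over Q since 605 is not a perfect cube (so x^3 - 605 has no rational root). Hence [Q(α):Q] = deg(m_α) = 3.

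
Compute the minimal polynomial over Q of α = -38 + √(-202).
m_α(x) = x^2 + 76x + 1646

From α + 38 = √(-202), squaring gives (α + 38)^2 = -202, i.e. α^2 + 76α + 1444 = -202, so α^2 + 76α + 1646 = 0. The discriminant of x^2 + 76x + 1646 is (76)^2 - 4·(1646) = 5776 - 6584 = -808, and 4·(-202) is not a perfect square in Q since -202 is squarefree and ≠ 1. Hence x^2 + 76x + 1646 is irreducible over Q and is the minimal polynomial of α.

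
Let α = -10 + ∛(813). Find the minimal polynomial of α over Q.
m_α(x) = x^3 + 30x^2 + 300x + 187

Set β = α + 10 = ∛(813), so β^3 = 813. Then (α + 10)^3 - 813 = 0, i.e. α is a root of g(x) = (x + 10)^3 - 813 = x^3 + 30x^2 + 300x + 187. Since g(x) = h(x + 10) where h(x) = x^3 - 813, and h is irreducible over Q (because 813 is not a perfect cube, so h has no rational root, and a monic cubic with no rational root is irreducible), g is also irreducible (irreducibility is preserved under the substitution x → x + 10). Hence m_α(x) = x^3 + 30x^2 + 300x + 187.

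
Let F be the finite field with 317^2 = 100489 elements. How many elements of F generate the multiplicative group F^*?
There are φ(100488) = 32448 primitive elements

F_q^* is cyclic of order q - 1 = 100488. A cyclic group of order m has exactly φ(m) generators. Here m = 100488 = 2^3 · 3 · 53 · 79, so the number of primitive elements is φ(100488) = 32448.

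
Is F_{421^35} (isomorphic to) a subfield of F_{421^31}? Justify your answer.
No: F_{421^35} is not a subfield of F_{421^31}

F_{p^m} embeds in F_{p^n} iff m | n. Here 35 ∤ 31 (since 31 = 0·35 + 31 with remainder 31 ≠ 0), so F_{421^35} is not a subfield of F_{421^31}. Equivalently: if it were, the tower law would give 35 = [F_{421^35}:F_421] dividing [F_{421^31}:F_421] = 31, contradiction.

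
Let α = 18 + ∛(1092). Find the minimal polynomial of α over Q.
m_α(x) = x^3 - 54x^2 + 972x - 6924

Set β = α - 18 = ∛(1092), so β^3 = 1092. Then (α - 18)^3 - 1092 = 0, i.e. α is a root of g(x) = (x - 18)^3 - 1092 = x^3 - 54x^2 + 972x - 6924. Since g(x) = h(x - 18) where h(x) = x^3 - 1092, and h is irreducible over Q (because 1092 is not a perfect cube, so h has no rational root, and a monic cubic with no rational root is irreducible), g is also irreducible (irreducibility is preserved under the substitution x → x - 18). Hence m_α(x) = x^3 - 54x^2 + 972x - 6924.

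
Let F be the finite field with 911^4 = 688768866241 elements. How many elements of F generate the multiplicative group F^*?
There are φ(688768866240) = 129313013760 primitive elements

F_q^* is cyclic of order q - 1 = 688768866240. A cyclic group of order m has exactly φ(m) generators. Here m = 688768866240 = 2^6 · 3 · 5 · 7 · 13 · 19 · 29 · 41 · 349, so the number of primitive elements is φ(688768866240) = 129313013760.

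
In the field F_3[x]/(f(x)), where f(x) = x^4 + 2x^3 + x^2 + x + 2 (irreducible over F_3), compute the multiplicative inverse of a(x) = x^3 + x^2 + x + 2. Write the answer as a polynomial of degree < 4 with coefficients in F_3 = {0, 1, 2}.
a(x)^(-1) ≡ x^2 + 1 (mod f(x))

Since f is irreducible over F_3, F_3[x]/(f) is a field and a(x) ≠ 0 has an inverse. Apply the extended Euclidean algorithm to f(x) and a(x) in F_3[x]: f(x) = (x + 1)·a(x) + (2x^2 + x);  a(x) = (2x + 1)·(2x^2 + x) + (2). The last nonzero remainder is the constant 2 = gcd(f, a) in F_3. Back-substituting through the division chain expresses 2 = s(x)·a(x) + t(x)·f(x) with s(x) ≡ 2x^2 + 2 (mod f), so (2x^2 + 2)·a(x) ≡ 2 (mod f). Multiplying by 2^(-1) ≡ 2 in F_3 gives a(x)^(-1) ≡ 2·(2x^2 + 2) ≡ x^2 + 1 (mod f). Check: (x^3 + x^2 + x + 2)·(x^2 + 1) = x^5 + x^4 + 2x^3 + x + 2 ≡ 1 (mod x^4 + 2x^3 + x^2 + x + 2).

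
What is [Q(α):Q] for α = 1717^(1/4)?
[Q(α):Q] = 4

α is a root of x^4 - 1717. By Eisenstein's criterion at the prime p = 17 (which divides the constant term 1717 but p^2 = 289 does not, since 1717 is squarefree), x^4 - 1717 is irreducible over Q. Hence [Q(α):Q] = 4.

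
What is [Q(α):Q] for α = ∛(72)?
[Q(α):Q] = 3

The minimal polynomial of α is x^3 - 72, irreducible over Q since 72 is not a perfect cube (so x^3 - 72 has no rational root). Hence [Q(α):Q] = deg(m_α) = 3.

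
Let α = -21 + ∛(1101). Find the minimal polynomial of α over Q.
m_α(x) = x^3 + 63x^2 + 1323x + 8160

Set β = α + 21 = ∛(1101), so β^3 = 1101. Then (α + 21)^3 - 1101 = 0, i.e. α is a root of g(x) = (x + 21)^3 - 1101 = x^3 + 63x^2 + 1323x + 8160. Since g(x) = h(x + 21) where h(x) = x^3 - 1101, and h is irreducible over Q (because 1101 is not a perfect cube, so h has no rational root, and a monic cubic with no rational root is irreducible), g is also irreducible (irreducibility is preserved under the substitution x → x + 21). Hence m_α(x) = x^3 + 63x^2 + 1323x + 8160.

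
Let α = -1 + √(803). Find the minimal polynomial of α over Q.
m_α(x) = x^2 + 2x - 802

From α + 1 = √(803), squaring gives (α + 1)^2 = 803, i.e. α^2 + 2α + 1 = 803, so α^2 + 2α - 802 = 0. The discriminant of x^2 + 2x - 802 is (2)^2 - 4·(-802) = 4 + 3208 = 3212, and 4·(803) is not a perfect square in Q since 803 is squarefree and ≠ 1. Hence x^2 + 2x - 802 is irreducible over Q and is the minimal polynomial of α.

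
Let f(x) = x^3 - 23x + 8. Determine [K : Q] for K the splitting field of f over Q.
[K : Q] = 6

By the rational root test, any rational root of the monic integer polynomial f(x) = x^3 - 23x + 8 must be an integer dividing the constant term 8, i.e. one of ±{1, 2, 4, 8}. Evaluating: f(1) = -14, f(-1) = 30, f(2) = -30, f(-2) = 46, f(4) = -20, f(-4) = 36, f(8) = 336, f(-8) = -320; none is 0, so f has no rational root and is therefore irreducible over Q (a cubic with no linear factor over a field is irreducible). For an irreducible cubic, the Galois group is A_3 or S_3 according as the discriminant disc(f) = -4a^3 - 27b^2 = -4·(-23)^3 - 27·(8)^2 = 46940 is or is not a square in Q. Here disc(f) = 46940 is not a perfect square in Q, so the Galois group of f over Q is not contained in A_3 and must be all of S_3. The splitting field has degree |S_3| = 6 over Q, so [K : Q] = 6.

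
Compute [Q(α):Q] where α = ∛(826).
[Q(α):Q] = 3

The minimal polynomial of α is x^3 - 826, irreducible over Q since 826 is not a perfect cube (so x^3 - 826 has no rational root). Hence [Q(α):Q] = deg(m_α) = 3.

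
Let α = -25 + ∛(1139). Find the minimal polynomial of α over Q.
m_α(x) = x^3 + 75x^2 + 1875x + 14486

Set β = α + 25 = ∛(1139), so β^3 = 1139. Then (α + 25)^3 - 1139 = 0, i.e. α is a root of g(x) = (x + 25)^3 - 1139 = x^3 + 75x^2 + 1875x + 14486. Since g(x) = h(x + 25) where h(x) = x^3 - 1139, and h is irreducible over Q (because 1139 is not a perfect cube, so h has no rational root, and a monic cubic with no rational root is irreducible), g is also irreducible (irreducibility is preserved under the substitution x → x + 25). Hence m_α(x) = x^3 + 75x^2 + 1875x + 14486.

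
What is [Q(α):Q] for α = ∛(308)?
[Q(α):Q] = 3

The minimal polynomial of α is x^3 - 308, irreducible over Q since 308 is not a perfect cube (so x^3 - 308 has no rational root). Hence [Q(α):Q] = deg(m_α) = 3.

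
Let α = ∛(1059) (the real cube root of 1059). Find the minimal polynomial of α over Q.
m_α(x) = x^3 - 1059

α satisfies α^3 = 1059, so x^3 - 1059 annihilates α. By the rational root test, a rational root p/q (in lowest terms) of x^3 - 1059 would satisfy p^3 = 1059 q^3, forcing q = 1 and p^3 = 1059; but 1059 is not a perfect cube, contradiction. A monic cubic over Q with no rational root is irreducible (any nontrivial factorization would include a linear factor). Hence x^3 - 1059 is the minimal polynomial of α, and in particular [Q(α):Q] = 3.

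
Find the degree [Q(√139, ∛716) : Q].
[Q(√139, ∛716) : Q] = 6

Let L = Q(√139, ∛716). Since Q(√139) ⊂ L and [Q(√139):Q] = 2, the tower law gives 2 | [L:Q]. Likewise Q(∛716) ⊂ L with [Q(∛716):Q] = 3 (because 716 is not a perfect cube), so 3 | [L:Q]. As gcd(2,3) = 1, [L:Q] is divisible by 6. Conversely L is generated over Q by √139 and ∛716, so [L:Q] ≤ 2·3 = 6. Therefore [Q(√139, ∛716) : Q] = 6.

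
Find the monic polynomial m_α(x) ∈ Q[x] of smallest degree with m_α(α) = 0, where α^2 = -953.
m_α(x) = x^2 + 953

α satisfies α^2 + 953 = 0, so x^2 + 953 annihilates α. Since d = -953 is squarefree and ≠ 1, it is not a perfect square in Q, so x^2 + 953 has no rational root and is therefore irreducible over Q (a degree-2 polynomial over a field is irreducible iff it has no root). Hence m_α(x) = x^2 + 953.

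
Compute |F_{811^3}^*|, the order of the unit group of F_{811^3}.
|F_{811^3}^*| = 533411730

F_{811^3} has 811^3 = 533411731 elements; its multiplicative group consists of all nonzero elements, so |F_{811^3}^*| = 533411731 - 1 = 533411730. (It is cyclic since any finite subgroup of the multiplicative group of a field is cyclic.)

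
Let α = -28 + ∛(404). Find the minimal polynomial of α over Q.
m_α(x) = x^3 + 84x^2 + 2352x + 21548

Set β = α + 28 = ∛(404), so β^3 = 404. Then (α + 28)^3 - 404 = 0, i.e. α is a root of g(x) = (x + 28)^3 - 404 = x^3 + 84x^2 + 2352x + 21548. Since g(x) = h(x + 28) where h(x) = x^3 - 404, and h is irreducible over Q (because 404 is not a perfect cube, so h has no rational root, and a monic cubic with no rational root is irreducible), g is also irreducible (irreducibility is preserved under the substitution x → x + 28). Hence m_α(x) = x^3 + 84x^2 + 2352x + 21548.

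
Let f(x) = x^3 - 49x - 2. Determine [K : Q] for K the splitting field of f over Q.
[K : Q] = 6

By the rational root test, any rational root of the monic integer polynomial f(x) = x^3 - 49x - 2 must be an integer dividing the constant term -2, i.e. one of ±{1, 2}. Evaluating: f(1) = -50, f(-1) = 46, f(2) = -92, f(-2) = 88; none is 0, so f has no rational root and is therefore irreducible over Q (a cubic with no linear factor over a field is irreducible). For an irreducible cubic, the Galois group is A_3 or S_3 according as the discriminant disc(f) = -4a^3 - 27b^2 = -4·(-49)^3 - 27·(-2)^2 = 470488 is or is not a square in Q. Here disc(f) = 470488 is not a perfect square in Q, so the Galois group of f over Q is not contained in A_3 and must be all of S_3. The splitting field has degree |S_3| = 6 over Q, so [K : Q] = 6.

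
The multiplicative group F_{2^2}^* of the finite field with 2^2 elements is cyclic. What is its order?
|F_{2^2}^*| = 3

F_{2^2} has 2^2 = 4 elements; its multiplicative group consists of all nonzero elements, so |F_{2^2}^*| = 4 - 1 = 3. (It is cyclic since any finite subgroup of the multiplicative group of a field is cyclic.)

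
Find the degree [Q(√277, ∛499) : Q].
[Q(√277, ∛499) : Q] = 6

Let L = Q(√277, ∛499). Since Q(√277) ⊂ L and [Q(√277):Q] = 2, the tower law gives 2 | [L:Q]. Likewise Q(∛499) ⊂ L with [Q(∛499):Q] = 3 (because 499 is not a perfect cube), so 3 | [L:Q]. As gcd(2,3) = 1, [L:Q] is divisible by 6. Conversely L is generated over Q by √277 and ∛499, so [L:Q] ≤ 2·3 = 6. Therefore [Q(√277, ∛499) : Q] = 6.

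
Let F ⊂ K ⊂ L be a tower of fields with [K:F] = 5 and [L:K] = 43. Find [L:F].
[L:F] = 215

The tower law says that for any tower of field extensions F ⊂ K ⊂ L with finite degrees, [L:F] = [L:K] · [K:F]. Here this gives [L:F] = 43 · 5 = 215.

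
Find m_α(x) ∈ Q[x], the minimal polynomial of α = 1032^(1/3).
m_α(x) = x^3 - 1032

α satisfies α^3 = 1032, so x^3 - 1032 annihilates α. By the rational root test, a rational root p/q (in lowest terms) of x^3 - 1032 would satisfy p^3 = 1032 q^3, forcing q = 1 and p^3 = 1032; but 1032 is not a perfect cube, contradiction. A monic cubic over Q with no rational root is irreducible (any nontrivial factorization would include a linear factor). Hence x^3 - 1032 is the minimal polynomial of α, and in particular [Q(α):Q] = 3.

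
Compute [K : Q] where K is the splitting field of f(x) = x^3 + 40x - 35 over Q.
[K : Q] = 6

By the rational root test, any rational root of the monic integer polynomial f(x) = x^3 + 40x - 35 must be an integer dividing the constant term -35, i.e. one of ±{1, 5, 7, 35}. Evaluating: f(1) = 6, f(-1) = -76, f(5) = 290, f(-5) = -360, f(7) = 588, f(-7) = -658, f(35) = 44240, f(-35) = -44310; none is 0, so f has no rational root and is therefore irreducible over Q (a cubic with no linear factor over a field is irreducible). For an irreducible cubic, the Galois group is A_3 or S_3 according as the discriminant disc(f) = -4a^3 - 27b^2 = -4·(40)^3 - 27·(-35)^2 = -289075 is or is not a square in Q. Here disc(f) = -289075 is not a perfect square in Q, so the Galois group of f over Q is not contained in A_3 and must be all of S_3. The splitting field has degree |S_3| = 6 over Q, so [K : Q] = 6.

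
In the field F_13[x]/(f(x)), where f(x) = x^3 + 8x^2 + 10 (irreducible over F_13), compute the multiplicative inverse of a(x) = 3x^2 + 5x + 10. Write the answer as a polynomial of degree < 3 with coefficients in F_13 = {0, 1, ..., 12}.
a(x)^(-1) ≡ 2x^2 + 4x + 4 (mod f(x))

Since f is irreducible over F_13, F_13[x]/(f) is a field and a(x) ≠ 0 has an inverse. Apply the extended Euclidean algorithm to f(x) and a(x) in F_13[x]: f(x) = (9x + 5)·a(x) + (2x + 12);  a(x) = (8x)·(2x + 12) + (10). The last nonzero remainder is the constant 10 = gcd(f, a) in F_13. Back-substituting through the division chain expresses 10 = s(x)·a(x) + t(x)·f(x) with s(x) ≡ 7x^2 + x + 1 (mod f), so (7x^2 + x + 1)·a(x) ≡ 10 (mod f). Multiplying by 10^(-1) ≡ 4 in F_13 gives a(x)^(-1) ≡ 4·(7x^2 + x + 1) ≡ 2x^2 + 4x + 4 (mod f). Check: (3x^2 + 5x + 10)·(2x^2 + 4x + 4) = 6x^4 + 9x^3 + 8x + 1 ≡ 1 (mod x^3 + 8x^2 + 10).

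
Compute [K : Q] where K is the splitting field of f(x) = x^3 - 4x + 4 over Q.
[K : Q] = 6

By the rational root test, any rational root of the monic integer polynomial f(x) = x^3 - 4x + 4 must be an integer dividing the constant term 4, i.e. one of ±{1, 2, 4}. Evaluating: f(1) = 1, f(-1) = 7, f(2) = 4, f(-2) = 4, f(4) = 52, f(-4) = -44; none is 0, so f has no rational root and is therefore irreducible over Q (a cubic with no linear factor over a field is irreducible). For an irreducible cubic, the Galois group is A_3 or S_3 according as the discriminant disc(f) = -4a^3 - 27b^2 = -4·(-4)^3 - 27·(4)^2 = -176 is or is not a square in Q. Here disc(f) = -176 is not a perfect square in Q, so the Galois group of f over Q is not contained in A_3 and must be all of S_3. The splitting field has degree |S_3| = 6 over Q, so [K : Q] = 6.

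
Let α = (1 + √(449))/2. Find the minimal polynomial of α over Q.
m_α(x) = x^2 - x - 112

From 2α - 1 = √(449), squaring gives (2α - 1)^2 = 449, i.e. 4α^2 - 4α + 1 = 449, so α^2 - α + (1 - 449)/4 = 0. Since 449 ≡ 1 (mod 4), (1 - 449)/4 = -112 ∈ Z. The polynomial x^2 - x - 112 has discriminant 1 - 4·(-112) = 449, which is not a perfect square in Q (d = 449 is squarefree and ≠ 1), so x^2 - x - 112 is irreducible over Q. It is the minimal polynomial of α.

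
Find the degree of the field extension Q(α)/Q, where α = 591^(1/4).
[Q(α):Q] = 4

α is a root of x^4 - 591. By Eisenstein's criterion at the prime p = 3 (which divides the constant term 591 but p^2 = 9 does not, since 591 is squarefree), x^4 - 591 is irreducible over Q. Hence [Q(α):Q] = 4.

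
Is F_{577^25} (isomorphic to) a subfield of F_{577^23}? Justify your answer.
No: F_{577^25} is not a subfield of F_{577^23}

F_{p^m} embeds in F_{p^n} iff m | n. Here 25 ∤ 23 (since 23 = 0·25 + 23 with remainder 23 ≠ 0), so F_{577^25} is not a subfield of F_{577^23}. Equivalently: if it were, the tower law would give 25 = [F_{577^25}:F_577] dividing [F_{577^23}:F_577] = 23, contradiction.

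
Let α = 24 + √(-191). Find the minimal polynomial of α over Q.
m_α(x) = x^2 - 48x + 767

From α - 24 = √(-191), squaring gives (α - 24)^2 = -191, i.e. α^2 - 48α + 576 = -191, so α^2 - 48α + 767 = 0. The discriminant of x^2 - 48x + 767 is (-48)^2 - 4·(767) = 2304 - 3068 = -764, and 4·(-191) is not a perfect square in Q since -191 is squarefree and ≠ 1. Hence x^2 - 48x + 767 is irreducible over Q and is the minimal polynomial of α.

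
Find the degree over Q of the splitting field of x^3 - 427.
[K : Q] = 6

The roots of x^3 - 427 are ∛427, ω∛427, ω^2∛427 where ω = e^(2πi/3) is a primitive cube root of unity, so K = Q(∛427, ω). Now [Q(∛427):Q] = 3 (since 427 is not a perfect cube, x^3 - 427 is irreducible) and [Q(ω):Q] = 2. Both 2 and 3 divide [K:Q], and [K:Q] ≤ 3·2 = 6, so [K:Q] = 6. (Equivalently: Q(∛427) ⊂ R but ω ∉ R, so [K : Q(∛427)] = 2.)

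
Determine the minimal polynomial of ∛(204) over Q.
m_α(x) = x^3 - 204

α satisfies α^3 = 204, so x^3 - 204 annihilates α. By the rational root test, a rational root p/q (in lowest terms) of x^3 - 204 would satisfy p^3 = 204 q^3, forcing q = 1 and p^3 = 204; but 204 is not a perfect cube, contradiction. A monic cubic over Q with no rational root is irreducible (any nontrivial factorization would include a linear factor). Hence x^3 - 204 is the minimal polynomial of α, and in particular [Q(α):Q] = 3.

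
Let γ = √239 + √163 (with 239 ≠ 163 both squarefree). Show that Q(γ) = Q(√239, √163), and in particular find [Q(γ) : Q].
[Q(γ) : Q] = 4 (equivalently, Q(γ) = Q(√239, √163))

Obviously Q(γ) ⊆ Q(√239, √163), and [Q(√239, √163):Q] = 4 (since 239, 163 are distinct squarefree integers > 1 with 38957 not a perfect square). To show equality we compute the minimal polynomial of γ. From γ = √239 + √163: γ^2 = 239 + 2√(38957) + 163 = 402 + 2√(38957), so γ^2 - 402 = 2√(38957); squaring, (γ^2 - 402)^2 = 4·38957, i.e. γ^4 - 804γ^2 + 161604 - 155828 = 0, i.e. γ^4 - 804γ^2 + 5776 = 0. So γ is a root of x^4 - 804x^2 + 5776. This polynomial is irreducible over Q: it has no rational root (each ±√239 ± √163 is irrational), and any factorization into two quadratics over Q would force √(38957) ∈ Q (pairing opposite roots) or √239, √163 ∈ Q (other pairings), all impossible. Hence [Q(γ):Q] = 4 = [Q(√239, √163):Q], so Q(γ) = Q(√239, √163).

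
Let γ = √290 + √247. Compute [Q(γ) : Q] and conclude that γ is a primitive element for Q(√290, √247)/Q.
[Q(γ) : Q] = 4 (equivalently, Q(γ) = Q(√290, √247))

Obviously Q(γ) ⊆ Q(√290, √247), and [Q(√290, √247):Q] = 4 (since 290, 247 are distinct squarefree integers > 1 with 71630 not a perfect square). To show equality we compute the minimal polynomial of γ. From γ = √290 + √247: γ^2 = 290 + 2√(71630) + 247 = 537 + 2√(71630), so γ^2 - 537 = 2√(71630); squaring, (γ^2 - 537)^2 = 4·71630, i.e. γ^4 - 1074γ^2 + 288369 - 286520 = 0, i.e. γ^4 - 1074γ^2 + 1849 = 0. So γ is a root of x^4 - 1074x^2 + 1849. This polynomial is irreducible over Q: it has no rational root (each ±√290 ± √247 is irrational), and any factorization into two quadratics over Q would force √(71630) ∈ Q (pairing opposite roots) or √290, √247 ∈ Q (other pairings), all impossible. Hence [Q(γ):Q] = 4 = [Q(√290, √247):Q], so Q(γ) = Q(√290, √247).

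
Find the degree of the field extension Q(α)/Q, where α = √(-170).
[Q(α):Q] = 2

[Q(α):Q] equals the degree of the minimal polynomial of α. Here α^2 = -170 and x^2 + 170 is irreducible (d = -170 is squarefree, ≠ 1, hence not a square), so deg(m_α) = 2. Thus [Q(α):Q] = 2.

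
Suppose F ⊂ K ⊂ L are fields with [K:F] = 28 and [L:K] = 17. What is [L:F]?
[L:F] = 476

The tower law says that for any tower of field extensions F ⊂ K ⊂ L with finite degrees, [L:F] = [L:K] · [K:F]. Here this gives [L:F] = 17 · 28 = 476.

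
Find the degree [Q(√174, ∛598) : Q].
[Q(√174, ∛598) : Q] = 6

Let L = Q(√174, ∛598). Since Q(√174) ⊂ L and [Q(√174):Q] = 2, the tower law gives 2 | [L:Q]. Likewise Q(∛598) ⊂ L with [Q(∛598):Q] = 3 (because 598 is not a perfect cube), so 3 | [L:Q]. As gcd(2,3) = 1, [L:Q] is divisible by 6. Conversely L is generated over Q by √174 and ∛598, so [L:Q] ≤ 2·3 = 6. Therefore [Q(√174, ∛598) : Q] = 6.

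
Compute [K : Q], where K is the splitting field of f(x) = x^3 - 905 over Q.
[K : Q] = 6

The roots of x^3 - 905 are ∛905, ω∛905, ω^2∛905 where ω = e^(2πi/3) is a primitive cube root of unity, so K = Q(∛905, ω). Now [Q(∛905):Q] = 3 (since 905 is not a perfect cube, x^3 - 905 is irreducible) and [Q(ω):Q] = 2. Both 2 and 3 divide [K:Q], and [K:Q] ≤ 3·2 = 6, so [K:Q] = 6. (Equivalently: Q(∛905) ⊂ R but ω ∉ R, so [K : Q(∛905)] = 2.)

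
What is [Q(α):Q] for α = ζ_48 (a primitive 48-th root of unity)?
[Q(α):Q] = 16

The minimal polynomial of ζ_48 over Q is the 48-th cyclotomic polynomial Φ_48(x), which is irreducible over Q and has degree φ(48) = 16. Hence [Q(α):Q] = φ(48) = 16.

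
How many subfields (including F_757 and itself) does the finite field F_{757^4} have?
F_{757^4} has 3 subfields

The subfields of F_{p^n} are exactly the fields F_{p^d} for d | n (each is the fixed field of the unique index-d subgroup of Gal(F_{p^n}/F_p) ≅ Z/nZ). The divisors of n = 4 are {1, 2, 4}, giving 3 subfields: F_{757^1}, F_{757^2}, F_{757^4}.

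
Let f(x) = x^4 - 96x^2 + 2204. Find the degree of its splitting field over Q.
[K : Q] = 4

Solving the quadratic in x^2: x^2 = (96 ± √(96^2 - 4·2204))/2 = (96 ± √400)/2 = (96 ± 20)/2, giving x^2 = 58 or x^2 = 38. So f(x) = (x^2 - 58)(x^2 - 38) and the roots of f are ±√58, ±√38. Hence the splitting field is K = Q(√58, √38). Since 58 and 38 are distinct squarefree integers > 1, their product 2204 is not a perfect square, so √38 ∉ Q(√58). By the tower law [K:Q] = [Q(√58,√38):Q(√58)] · [Q(√58):Q] = 2 · 2 = 4.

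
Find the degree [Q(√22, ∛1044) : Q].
[Q(√22, ∛1044) : Q] = 6

Let L = Q(√22, ∛1044). Since Q(√22) ⊂ L and [Q(√22):Q] = 2, the tower law gives 2 | [L:Q]. Likewise Q(∛1044) ⊂ L with [Q(∛1044):Q] = 3 (because 1044 is not a perfect cube), so 3 | [L:Q]. As gcd(2,3) = 1, [L:Q] is divisible by 6. Conversely L is generated over Q by √22 and ∛1044, so [L:Q] ≤ 2·3 = 6. Therefore [Q(√22, ∛1044) : Q] = 6.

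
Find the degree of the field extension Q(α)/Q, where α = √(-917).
[Q(α):Q] = 2

[Q(α):Q] equals the degree of the minimal polynomial of α. Here α^2 = -917 and x^2 + 917 is irreducible (d = -917 is squarefree, ≠ 1, hence not a square), so deg(m_α) = 2. Thus [Q(α):Q] = 2.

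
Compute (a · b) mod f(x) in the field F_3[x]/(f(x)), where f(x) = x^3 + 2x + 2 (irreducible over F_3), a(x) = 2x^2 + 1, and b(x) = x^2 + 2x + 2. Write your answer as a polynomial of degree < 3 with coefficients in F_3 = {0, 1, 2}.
a · b ≡ x^2 + 2x (mod f(x))

Multiply in F_3[x]: a(x)·b(x) = (2x^2 + 1)·(x^2 + 2x + 2) = 2x^4 + x^3 + 2x^2 + 2x + 2. This has degree ≥ 3, so divide by f(x) over F_3: 2x^4 + x^3 + 2x^2 + 2x + 2 = (2x + 1)·(x^3 + 2x + 2) + (x^2 + 2x). Hence a·b ≡ x^2 + 2x (mod f). (F_3[x]/(f) is a field with 3^3 = 27 elements since f is irreducible of degree 3.)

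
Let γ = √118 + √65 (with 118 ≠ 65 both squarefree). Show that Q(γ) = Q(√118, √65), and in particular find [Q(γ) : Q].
[Q(γ) : Q] = 4 (equivalently, Q(γ) = Q(√118, √65))

Obviously Q(γ) ⊆ Q(√118, √65), and [Q(√118, √65):Q] = 4 (since 118, 65 are distinct squarefree integers > 1 with 7670 not a perfect square). To show equality we compute the minimal polynomial of γ. From γ = √118 + √65: γ^2 = 118 + 2√(7670) + 65 = 183 + 2√(7670), so γ^2 - 183 = 2√(7670); squaring, (γ^2 - 183)^2 = 4·7670, i.e. γ^4 - 366γ^2 + 33489 - 30680 = 0, i.e. γ^4 - 366γ^2 + 2809 = 0. So γ is a root of x^4 - 366x^2 + 2809. This polynomial is irreducible over Q: it has no rational root (each ±√118 ± √65 is irrational), and any factorization into two quadratics over Q would force √(7670) ∈ Q (pairing opposite roots) or √118, √65 ∈ Q (other pairings), all impossible. Hence [Q(γ):Q] = 4 = [Q(√118, √65):Q], so Q(γ) = Q(√118, √65).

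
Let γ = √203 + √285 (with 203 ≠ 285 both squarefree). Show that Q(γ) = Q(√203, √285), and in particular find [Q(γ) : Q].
[Q(γ) : Q] = 4 (equivalently, Q(γ) = Q(√203, √285))

Obviously Q(γ) ⊆ Q(√203, √285), and [Q(√203, √285):Q] = 4 (since 203, 285 are distinct squarefree integers > 1 with 57855 not a perfect square). To show equality we compute the minimal polynomial of γ. From γ = √203 + √285: γ^2 = 203 + 2√(57855) + 285 = 488 + 2√(57855), so γ^2 - 488 = 2√(57855); squaring, (γ^2 - 488)^2 = 4·57855, i.e. γ^4 - 976γ^2 + 238144 - 231420 = 0, i.e. γ^4 - 976γ^2 + 6724 = 0. So γ is a root of x^4 - 976x^2 + 6724. This polynomial is irreducible over Q: it has no rational root (each ±√203 ± √285 is irrational), and any factorization into two quadratics over Q would force √(57855) ∈ Q (pairing opposite roots) or √203, √285 ∈ Q (other pairings), all impossible. Hence [Q(γ):Q] = 4 = [Q(√203, √285):Q], so Q(γ) = Q(√203, √285).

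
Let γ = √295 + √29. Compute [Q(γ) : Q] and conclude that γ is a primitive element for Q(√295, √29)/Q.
[Q(γ) : Q] = 4 (equivalently, Q(γ) = Q(√295, √29))

Obviously Q(γ) ⊆ Q(√295, √29), and [Q(√295, √29):Q] = 4 (since 295, 29 are distinct squarefree integers > 1 with 8555 not a perfect square). To show equality we compute the minimal polynomial of γ. From γ = √295 + √29: γ^2 = 295 + 2√(8555) + 29 = 324 + 2√(8555), so γ^2 - 324 = 2√(8555); squaring, (γ^2 - 324)^2 = 4·8555, i.e. γ^4 - 648γ^2 + 104976 - 34220 = 0, i.e. γ^4 - 648γ^2 + 70756 = 0. So γ is a root of x^4 - 648x^2 + 70756. This polynomial is irreducible over Q: it has no rational root (each ±√295 ± √29 is irrational), and any factorization into two quadratics over Q would force √(8555) ∈ Q (pairing opposite roots) or √295, √29 ∈ Q (other pairings), all impossible. Hence [Q(γ):Q] = 4 = [Q(√295, √29):Q], so Q(γ) = Q(√295, √29).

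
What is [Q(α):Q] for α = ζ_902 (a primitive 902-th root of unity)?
[Q(α):Q] = 400

The minimal polynomial of ζ_902 over Q is the 902-th cyclotomic polynomial Φ_902(x), which is irreducible over Q and has degree φ(902) = 400. Hence [Q(α):Q] = φ(902) = 400.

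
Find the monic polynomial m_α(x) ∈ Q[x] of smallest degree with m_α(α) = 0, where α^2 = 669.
m_α(x) = x^2 - 669

α satisfies α^2 - 669 = 0, so x^2 - 669 annihilates α. Since d = 669 is squarefree and ≠ 1, it is not a perfect square in Q, so x^2 - 669 has no rational root and is therefore irreducible over Q (a degree-2 polynomial over a field is irreducible iff it has no root). Hence m_α(x) = x^2 - 669.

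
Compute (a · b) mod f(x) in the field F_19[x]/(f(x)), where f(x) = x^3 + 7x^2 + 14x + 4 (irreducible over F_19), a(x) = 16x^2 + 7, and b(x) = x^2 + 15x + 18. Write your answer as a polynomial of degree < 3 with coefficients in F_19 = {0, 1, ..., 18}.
a · b ≡ 11x^2 + 16x + 13 (mod f(x))

Multiply in F_19[x]: a(x)·b(x) = (16x^2 + 7)·(x^2 + 15x + 18) = 16x^4 + 12x^3 + 10x^2 + 10x + 12. This has degree ≥ 3, so divide by f(x) over F_19: 16x^4 + 12x^3 + 10x^2 + 10x + 12 = (16x + 14)·(x^3 + 7x^2 + 14x + 4) + (11x^2 + 16x + 13). Hence a·b ≡ 11x^2 + 16x + 13 (mod f). (F_19[x]/(f) is a field with 19^3 = 6859 elements since f is irreducible of degree 3.)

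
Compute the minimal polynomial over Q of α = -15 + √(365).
m_α(x) = x^2 + 30x - 140

From α + 15 = √(365), squaring gives (α + 15)^2 = 365, i.e. α^2 + 30α + 225 = 365, so α^2 + 30α - 140 = 0. The discriminant of x^2 + 30x - 140 is (30)^2 - 4·(-140) = 900 + 560 = 1460, and 4·(365) is not a perfect square in Q since 365 is squarefree and ≠ 1. Hence x^2 + 30x - 140 is irreducible over Q and is the minimal polynomial of α.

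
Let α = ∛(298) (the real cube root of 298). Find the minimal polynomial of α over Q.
m_α(x) = x^3 - 298

α satisfies α^3 = 298, so x^3 - 298 annihilates α. By the rational root test, a rational root p/q (in lowest terms) of x^3 - 298 would satisfy p^3 = 298 q^3, forcing q = 1 and p^3 = 298; but 298 is not a perfect cube, contradiction. A monic cubic over Q with no rational root is irreducible (any nontrivial factorization would include a linear factor). Hence x^3 - 298 is the minimal polynomial of α, and in particular [Q(α):Q] = 3.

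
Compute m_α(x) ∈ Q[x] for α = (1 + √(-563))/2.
m_α(x) = x^2 - x + 141

From 2α - 1 = √(-563), squaring gives (2α - 1)^2 = -563, i.e. 4α^2 - 4α + 1 = -563, so α^2 - α + (1 + 563)/4 = 0. Since -563 ≡ 1 (mod 4), (1 + 563)/4 = 141 ∈ Z. The polynomial x^2 - x + 141 has discriminant 1 - 4·(141) = -563, which is not a perfect square in Q (d = -563 is squarefree and ≠ 1), so x^2 - x + 141 is irreducible over Q. It is the minimal polynomial of α.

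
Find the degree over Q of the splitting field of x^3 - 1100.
[K : Q] = 6

The roots of x^3 - 1100 are ∛1100, ω∛1100, ω^2∛1100 where ω = e^(2πi/3) is a primitive cube root of unity, so K = Q(∛1100, ω). Now [Q(∛1100):Q] = 3 (since 1100 is not a perfect cube, x^3 - 1100 is irreducible) and [Q(ω):Q] = 2. Both 2 and 3 divide [K:Q], and [K:Q] ≤ 3·2 = 6, so [K:Q] = 6. (Equivalently: Q(∛1100) ⊂ R but ω ∉ R, so [K : Q(∛1100)] = 2.)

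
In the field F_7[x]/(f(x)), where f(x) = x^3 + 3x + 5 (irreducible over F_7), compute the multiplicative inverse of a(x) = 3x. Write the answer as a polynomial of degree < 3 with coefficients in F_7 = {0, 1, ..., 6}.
a(x)^(-1) ≡ 6x^2 + 4 (mod f(x))

Since f is irreducible over F_7, F_7[x]/(f) is a field and a(x) ≠ 0 has an inverse. Apply the extended Euclidean algorithm to f(x) and a(x) in F_7[x]: f(x) = (5x^2 + 1)·a(x) + (5). The last nonzero remainder is the constant 5 = gcd(f, a) in F_7. Back-substituting through the division chain expresses 5 = s(x)·a(x) + t(x)·f(x) with s(x) ≡ 2x^2 + 6 (mod f), so (2x^2 + 6)·a(x) ≡ 5 (mod f). Multiplying by 5^(-1) ≡ 3 in F_7 gives a(x)^(-1) ≡ 3·(2x^2 + 6) ≡ 6x^2 + 4 (mod f). Check: (3x)·(6x^2 + 4) = 4x^3 + 5x ≡ 1 (mod x^3 + 3x + 5).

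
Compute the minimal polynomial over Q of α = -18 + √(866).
m_α(x) = x^2 + 36x - 542

From α + 18 = √(866), squaring gives (α + 18)^2 = 866, i.e. α^2 + 36α + 324 = 866, so α^2 + 36α - 542 = 0. The discriminant of x^2 + 36x - 542 is (36)^2 - 4·(-542) = 1296 + 2168 = 3464, and 4·(866) is not a perfect square in Q since 866 is squarefree and ≠ 1. Hence x^2 + 36x - 542 is irreducible over Q and is the minimal polynomial of α.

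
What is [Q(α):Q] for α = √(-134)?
[Q(α):Q] = 2

[Q(α):Q] equals the degree of the minimal polynomial of α. Here α^2 = -134 and x^2 + 134 is irreducible (d = -134 is squarefree, ≠ 1, hence not a square), so deg(m_α) = 2. Thus [Q(α):Q] = 2.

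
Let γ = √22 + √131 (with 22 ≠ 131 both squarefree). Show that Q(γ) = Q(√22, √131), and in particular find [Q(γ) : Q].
[Q(γ) : Q] = 4 (equivalently, Q(γ) = Q(√22, √131))

Obviously Q(γ) ⊆ Q(√22, √131), and [Q(√22, √131):Q] = 4 (since 22, 131 are distinct squarefree integers > 1 with 2882 not a perfect square). To show equality we compute the minimal polynomial of γ. From γ = √22 + √131: γ^2 = 22 + 2√(2882) + 131 = 153 + 2√(2882), so γ^2 - 153 = 2√(2882); squaring, (γ^2 - 153)^2 = 4·2882, i.e. γ^4 - 306γ^2 + 23409 - 11528 = 0, i.e. γ^4 - 306γ^2 + 11881 = 0. So γ is a root of x^4 - 306x^2 + 11881. This polynomial is irreducible over Q: it has no rational root (each ±√22 ± √131 is irrational), and any factorization into two quadratics over Q would force √(2882) ∈ Q (pairing opposite roots) or √22, √131 ∈ Q (other pairings), all impossible. Hence [Q(γ):Q] = 4 = [Q(√22, √131):Q], so Q(γ) = Q(√22, √131).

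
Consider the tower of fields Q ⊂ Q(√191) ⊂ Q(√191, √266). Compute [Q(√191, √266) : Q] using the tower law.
[Q(√191, √266) : Q] = 4

[Q(√191):Q] = 2 (min poly x^2 - 191, irreducible since 191 is squarefree > 1). For the top step, suppose √266 ∈ Q(√191), say √266 = c + d√191 with c, d ∈ Q. Squaring: 266 = c^2 + 191d^2 + 2cd√191. Since √191 ∉ Q this forces 2cd = 0. If d = 0 then √266 = c ∈ Q, contradicting 266 squarefree > 1. If c = 0 then 266 = 191d^2, so 191·266 = (191d)^2 is a perfect square in Q — but 191·266 = 50806 is not a perfect square (since 191 and 266 are distinct squarefree integers). Contradiction. Hence √266 ∉ Q(√191), so x^2 - 266 stays irreducible over Q(√191) and [Q(√191, √266) : Q(√191)] = 2. By the tower law, [Q(√191, √266) : Q] = 2 · 2 = 4.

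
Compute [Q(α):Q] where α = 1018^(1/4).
[Q(α):Q] = 4

α is a root of x^4 - 1018. By Eisenstein's criterion at the prime p = 2 (which divides the constant term 1018 but p^2 = 4 does not, since 1018 is squarefree), x^4 - 1018 is irreducible over Q. Hence [Q(α):Q] = 4.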